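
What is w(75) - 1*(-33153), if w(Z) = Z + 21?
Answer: 33249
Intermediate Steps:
w(Z) = 21 + Z
w(75) - 1*(-33153) = (21 + 75) - 1*(-33153) = 96 + 33153 = 33249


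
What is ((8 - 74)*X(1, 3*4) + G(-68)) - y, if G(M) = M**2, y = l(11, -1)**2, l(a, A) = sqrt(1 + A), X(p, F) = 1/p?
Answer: 4558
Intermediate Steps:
y = 0 (y = (sqrt(1 - 1))**2 = (sqrt(0))**2 = 0**2 = 0)
((8 - 74)*X(1, 3*4) + G(-68)) - y = ((8 - 74)/1 + (-68)**2) - 1*0 = (-66*1 + 4624) + 0 = (-66 + 4624) + 0 = 4558 + 0 = 4558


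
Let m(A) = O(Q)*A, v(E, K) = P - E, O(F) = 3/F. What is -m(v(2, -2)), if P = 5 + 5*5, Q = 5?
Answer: -84/5 ≈ -16.800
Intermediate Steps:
P = 30 (P = 5 + 25 = 30)
v(E, K) = 30 - E
m(A) = 3*A/5 (m(A) = (3/5)*A = (3*(⅕))*A = 3*A/5)
-m(v(2, -2)) = -3*(30 - 1*2)/5 = -3*(30 - 2)/5 = -3*28/5 = -1*84/5 = -84/5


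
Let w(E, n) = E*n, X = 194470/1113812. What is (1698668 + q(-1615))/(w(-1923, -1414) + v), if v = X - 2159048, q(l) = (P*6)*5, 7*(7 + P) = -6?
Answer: 945867130508/311908668279 ≈ 3.0325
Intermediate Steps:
P = -55/7 (P = -7 + (⅐)*(-6) = -7 - 6/7 = -55/7 ≈ -7.8571)
q(l) = -1650/7 (q(l) = -55/7*6*5 = -330/7*5 = -1650/7)
X = 97235/556906 (X = 194470*(1/1113812) = 97235/556906 ≈ 0.17460)
v = -1202386688253/556906 (v = 97235/556906 - 2159048 = -1202386688253/556906 ≈ -2.1590e+6)
(1698668 + q(-1615))/(w(-1923, -1414) + v) = (1698668 - 1650/7)/(-1923*(-1414) - 1202386688253/556906) = 11889026/(7*(2719122 - 1202386688253/556906)) = 11889026/(7*(311908668279/556906)) = (11889026/7)*(556906/311908668279) = 945867130508/311908668279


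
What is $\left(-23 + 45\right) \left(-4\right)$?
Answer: $-88$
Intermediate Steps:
$\left(-23 + 45\right) \left(-4\right) = 22 \left(-4\right) = -88$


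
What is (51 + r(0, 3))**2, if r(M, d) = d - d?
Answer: 2601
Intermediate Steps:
r(M, d) = 0
(51 + r(0, 3))**2 = (51 + 0)**2 = 51**2 = 2601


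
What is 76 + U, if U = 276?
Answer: 352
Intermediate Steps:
76 + U = 76 + 276 = 352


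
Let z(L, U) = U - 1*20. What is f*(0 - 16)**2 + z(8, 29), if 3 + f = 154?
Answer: 38665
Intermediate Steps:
z(L, U) = -20 + U (z(L, U) = U - 20 = -20 + U)
f = 151 (f = -3 + 154 = 151)
f*(0 - 16)**2 + z(8, 29) = 151*(0 - 16)**2 + (-20 + 29) = 151*(-16)**2 + 9 = 151*256 + 9 = 38656 + 9 = 38665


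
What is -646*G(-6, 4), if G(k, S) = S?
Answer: -2584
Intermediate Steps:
-646*G(-6, 4) = -646*4 = -2584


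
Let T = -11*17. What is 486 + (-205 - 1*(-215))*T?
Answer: -1384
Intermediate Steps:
T = -187
486 + (-205 - 1*(-215))*T = 486 + (-205 - 1*(-215))*(-187) = 486 + (-205 + 215)*(-187) = 486 + 10*(-187) = 486 - 1870 = -1384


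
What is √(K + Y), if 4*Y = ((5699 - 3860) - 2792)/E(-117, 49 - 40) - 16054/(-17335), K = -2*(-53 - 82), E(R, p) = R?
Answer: √497775205381415/1352130 ≈ 16.501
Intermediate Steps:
K = 270 (K = -2*(-135) = 270)
Y = 18398573/8112780 (Y = (((5699 - 3860) - 2792)/(-117) - 16054/(-17335))/4 = ((1839 - 2792)*(-1/117) - 16054*(-1/17335))/4 = (-953*(-1/117) + 16054/17335)/4 = (953/117 + 16054/17335)/4 = (¼)*(18398573/2028195) = 18398573/8112780 ≈ 2.2678)
√(K + Y) = √(270 + 18398573/8112780) = √(2208849173/8112780) = √497775205381415/1352130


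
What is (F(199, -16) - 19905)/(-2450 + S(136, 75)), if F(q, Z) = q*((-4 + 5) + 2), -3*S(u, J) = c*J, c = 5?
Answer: 19308/2575 ≈ 7.4983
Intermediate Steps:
S(u, J) = -5*J/3
F(q, Z) = 3*q (F(q, Z) = q*(1 + 2) = q*3 = 3*q)
(F(199, -16) - 19905)/(-2450 + S(136, 75)) = (3*199 - 19905)/(-2450 - 5/3*75) = (597 - 19905)/(-2450 - 125) = -19308/(-2575) = -19308*(-1/2575) = 19308/2575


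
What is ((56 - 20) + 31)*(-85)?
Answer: -5695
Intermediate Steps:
((56 - 20) + 31)*(-85) = (36 + 31)*(-85) = 67*(-85) = -5695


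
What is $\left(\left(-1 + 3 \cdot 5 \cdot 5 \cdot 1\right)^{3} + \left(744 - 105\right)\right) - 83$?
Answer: $405780$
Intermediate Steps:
$\left(\left(-1 + 3 \cdot 5 \cdot 5 \cdot 1\right)^{3} + \left(744 - 105\right)\right) - 83 = \left(\left(-1 + 3 \cdot 5 \cdot 5\right)^{3} + 639\right) - 83 = \left(\left(-1 + 3 \cdot 25\right)^{3} + 639\right) - 83 = \left(\left(-1 + 75\right)^{3} + 639\right) - 83 = \left(74^{3} + 639\right) - 83 = \left(405224 + 639\right) - 83 = 405863 - 83 = 405780$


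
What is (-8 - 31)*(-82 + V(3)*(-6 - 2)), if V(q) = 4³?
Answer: 23166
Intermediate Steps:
V(q) = 64
(-8 - 31)*(-82 + V(3)*(-6 - 2)) = (-8 - 31)*(-82 + 64*(-6 - 2)) = -39*(-82 + 64*(-8)) = -39*(-82 - 512) = -39*(-594) = 23166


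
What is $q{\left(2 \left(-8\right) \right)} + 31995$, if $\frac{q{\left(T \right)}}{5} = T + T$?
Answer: $31835$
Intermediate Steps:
$q{\left(T \right)} = 10 T$ ($q{\left(T \right)} = 5 \left(T + T\right) = 5 \cdot 2 T = 10 T$)
$q{\left(2 \left(-8\right) \right)} + 31995 = 10 \cdot 2 \left(-8\right) + 31995 = 10 \left(-16\right) + 31995 = -160 + 31995 = 31835$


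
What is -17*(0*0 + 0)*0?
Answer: 0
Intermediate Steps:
-17*(0*0 + 0)*0 = -17*(0 + 0)*0 = -17*0*0 = 0*0 = 0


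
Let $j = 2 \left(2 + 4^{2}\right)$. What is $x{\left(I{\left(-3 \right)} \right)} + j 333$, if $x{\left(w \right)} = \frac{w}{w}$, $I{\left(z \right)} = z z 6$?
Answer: $11989$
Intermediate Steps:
$I{\left(z \right)} = 6 z^{2}$ ($I{\left(z \right)} = z^{2} \cdot 6 = 6 z^{2}$)
$x{\left(w \right)} = 1$
$j = 36$ ($j = 2 \left(2 + 16\right) = 2 \cdot 18 = 36$)
$x{\left(I{\left(-3 \right)} \right)} + j 333 = 1 + 36 \cdot 333 = 1 + 11988 = 11989$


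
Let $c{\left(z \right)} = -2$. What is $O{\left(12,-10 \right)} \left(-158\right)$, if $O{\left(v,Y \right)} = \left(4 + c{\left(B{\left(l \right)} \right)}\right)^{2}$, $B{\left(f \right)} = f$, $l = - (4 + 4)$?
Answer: $-632$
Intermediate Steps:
$l = -8$ ($l = \left(-1\right) 8 = -8$)
$O{\left(v,Y \right)} = 4$ ($O{\left(v,Y \right)} = \left(4 - 2\right)^{2} = 2^{2} = 4$)
$O{\left(12,-10 \right)} \left(-158\right) = 4 \left(-158\right) = -632$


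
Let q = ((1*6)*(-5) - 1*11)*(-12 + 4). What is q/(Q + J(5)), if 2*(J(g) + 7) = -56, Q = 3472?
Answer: 328/3437 ≈ 0.095432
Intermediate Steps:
J(g) = -35 (J(g) = -7 + (½)*(-56) = -7 - 28 = -35)
q = 328 (q = (6*(-5) - 11)*(-8) = (-30 - 11)*(-8) = -41*(-8) = 328)
q/(Q + J(5)) = 328/(3472 - 35) = 328/3437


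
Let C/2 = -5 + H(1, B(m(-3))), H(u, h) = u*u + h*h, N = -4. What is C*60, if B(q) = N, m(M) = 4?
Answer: 1440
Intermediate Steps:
B(q) = -4
H(u, h) = h**2 + u**2 (H(u, h) = u**2 + h**2 = h**2 + u**2)
C = 24 (C = 2*(-5 + ((-4)**2 + 1**2)) = 2*(-5 + (16 + 1)) = 2*(-5 + 17) = 2*12 = 24)
C*60 = 24*60 = 1440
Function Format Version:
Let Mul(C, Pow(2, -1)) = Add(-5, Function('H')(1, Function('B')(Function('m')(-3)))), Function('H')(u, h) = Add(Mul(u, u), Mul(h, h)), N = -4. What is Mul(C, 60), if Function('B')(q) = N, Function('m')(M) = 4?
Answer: 1440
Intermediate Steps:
Function('B')(q) = -4
Function('H')(u, h) = Add(Pow(h, 2), Pow(u, 2)) (Function('H')(u, h) = Add(Pow(u, 2), Pow(h, 2)) = Add(Pow(h, 2), Pow(u, 2)))
C = 24 (C = Mul(2, Add(-5, Add(Pow(-4, 2), Pow(1, 2)))) = Mul(2, Add(-5, Add(16, 1))) = Mul(2, Add(-5, 17)) = Mul(2, 12) = 24)
Mul(C, 60) = Mul(24, 60) = 1440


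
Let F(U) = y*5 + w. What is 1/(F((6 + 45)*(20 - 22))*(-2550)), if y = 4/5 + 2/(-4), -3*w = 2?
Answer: -1/2125 ≈ -0.00047059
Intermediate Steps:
w = -⅔ (w = -⅓*2 = -⅔ ≈ -0.66667)
y = 3/10 (y = 4*(⅕) + 2*(-¼) = ⅘ - ½ = 3/10 ≈ 0.30000)
F(U) = ⅚ (F(U) = (3/10)*5 - ⅔ = 3/2 - ⅔ = ⅚)
1/(F((6 + 45)*(20 - 22))*(-2550)) = 1/((⅚)*(-2550)) = (6/5)*(-1/2550) = -1/2125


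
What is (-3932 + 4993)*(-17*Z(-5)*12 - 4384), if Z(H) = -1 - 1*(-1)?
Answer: -4651424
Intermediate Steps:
Z(H) = 0 (Z(H) = -1 + 1 = 0)
(-3932 + 4993)*(-17*Z(-5)*12 - 4384) = (-3932 + 4993)*(-17*0*12 - 4384) = 1061*(0*12 - 4384) = 1061*(0 - 4384) = 1061*(-4384) = -4651424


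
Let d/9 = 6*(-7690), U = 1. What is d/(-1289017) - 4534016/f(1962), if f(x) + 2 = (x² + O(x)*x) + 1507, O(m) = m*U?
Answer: -2646758505092/9925937483681 ≈ -0.26665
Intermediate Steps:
O(m) = m (O(m) = m*1 = m)
d = -415260 (d = 9*(6*(-7690)) = 9*(-46140) = -415260)
f(x) = 1505 + 2*x² (f(x) = -2 + ((x² + x*x) + 1507) = -2 + ((x² + x²) + 1507) = -2 + (2*x² + 1507) = -2 + (1507 + 2*x²) = 1505 + 2*x²)
d/(-1289017) - 4534016/f(1962) = -415260/(-1289017) - 4534016/(1505 + 2*1962²) = -415260*(-1/1289017) - 4534016/(1505 + 2*3849444) = 415260/1289017 - 4534016/(1505 + 7698888) = 415260/1289017 - 4534016/7700393 = -2646758505092/9925937483681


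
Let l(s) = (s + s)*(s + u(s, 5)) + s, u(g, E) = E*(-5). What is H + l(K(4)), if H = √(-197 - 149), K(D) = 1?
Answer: -47 + I*√346 ≈ -47.0 + 18.601*I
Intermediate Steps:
u(g, E) = -5*E
H = I*√346 (H = √(-346) = I*√346 ≈ 18.601*I)
l(s) = s + 2*s*(-25 + s) (l(s) = (s + s)*(s - 5*5) + s = (2*s)*(s - 25) + s = (2*s)*(-25 + s) + s = 2*s*(-25 + s) + s = s + 2*s*(-25 + s))
H + l(K(4)) = I*√346 + 1*(-49 + 2*1) = I*√346 + 1*(-49 + 2) = I*√346 + 1*(-47) = I*√346 - 47 = -47 + I*√346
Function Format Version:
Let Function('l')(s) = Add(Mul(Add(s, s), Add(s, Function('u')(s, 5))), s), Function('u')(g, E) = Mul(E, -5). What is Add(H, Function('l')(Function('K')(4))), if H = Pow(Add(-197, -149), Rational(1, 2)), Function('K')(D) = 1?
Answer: Add(-47, Mul(I, Pow(346, Rational(1, 2)))) ≈ Add(-47.000, Mul(18.601, I))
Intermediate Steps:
Function('u')(g, E) = Mul(-5, E)
H = Mul(I, Pow(346, Rational(1, 2))) (H = Pow(-346, Rational(1, 2)) = Mul(I, Pow(346, Rational(1, 2))) ≈ Mul(18.601, I))
Function('l')(s) = Add(s, Mul(2, s, Add(-25, s))) (Function('l')(s) = Add(Mul(Add(s, s), Add(s, Mul(-5, 5))), s) = Add(Mul(Mul(2, s), Add(s, -25)), s) = Add(Mul(Mul(2, s), Add(-25, s)), s) = Add(Mul(2, s, Add(-25, s)), s) = Add(s, Mul(2, s, Add(-25, s))))
Add(H, Function('l')(Function('K')(4))) = Add(Mul(I, Pow(346, Rational(1, 2))), Mul(1, Add(-49, Mul(2, 1)))) = Add(Mul(I, Pow(346, Rational(1, 2))), Mul(1, Add(-49, 2))) = Add(Mul(I, Pow(346, Rational(1, 2))), Mul(1, -47)) = Add(Mul(I, Pow(346, Rational(1, 2))), -47) = Add(-47, Mul(I, Pow(346, Rational(1, 2))))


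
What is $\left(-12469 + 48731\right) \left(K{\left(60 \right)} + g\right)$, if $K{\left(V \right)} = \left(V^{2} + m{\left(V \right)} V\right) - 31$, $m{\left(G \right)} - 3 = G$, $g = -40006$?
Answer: $-1184208134$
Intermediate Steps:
$m{\left(G \right)} = 3 + G$
$K{\left(V \right)} = -31 + V^{2} + V \left(3 + V\right)$ ($K{\left(V \right)} = \left(V^{2} + \left(3 + V\right) V\right) - 31 = \left(V^{2} + V \left(3 + V\right)\right) - 31 = -31 + V^{2} + V \left(3 + V\right)$)
$\left(-12469 + 48731\right) \left(K{\left(60 \right)} + g\right) = \left(-12469 + 48731\right) \left(\left(-31 + 60^{2} + 60 \left(3 + 60\right)\right) - 40006\right) = 36262 \left(\left(-31 + 3600 + 60 \cdot 63\right) - 40006\right) = 36262 \left(\left(-31 + 3600 + 3780\right) - 40006\right) = 36262 \left(7349 - 40006\right) = 36262 \left(-32657\right) = -1184208134$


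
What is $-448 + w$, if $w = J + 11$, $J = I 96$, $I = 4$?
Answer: $-53$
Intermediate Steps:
$J = 384$ ($J = 4 \cdot 96 = 384$)
$w = 395$ ($w = 384 + 11 = 395$)
$-448 + w = -448 + 395 = -53$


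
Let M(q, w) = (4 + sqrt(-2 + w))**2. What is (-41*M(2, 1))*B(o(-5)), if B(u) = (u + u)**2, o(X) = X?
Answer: -61500 - 32800*I ≈ -61500.0 - 32800.0*I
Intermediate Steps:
B(u) = 4*u**2 (B(u) = (2*u)**2 = 4*u**2)
(-41*M(2, 1))*B(o(-5)) = (-41*(4 + sqrt(-2 + 1))**2)*(4*(-5)**2) = (-41*(4 + sqrt(-1))**2)*(4*25) = -41*(4 + I)**2*100 = -4100*(4 + I)**2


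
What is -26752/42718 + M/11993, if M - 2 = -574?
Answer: -172635716/256158487 ≈ -0.67394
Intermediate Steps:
M = -572 (M = 2 - 574 = -572)
-26752/42718 + M/11993 = -26752/42718 - 572/11993 = -26752*1/42718 - 572*1/11993 = -13376/21359 - 572/11993 = -172635716/256158487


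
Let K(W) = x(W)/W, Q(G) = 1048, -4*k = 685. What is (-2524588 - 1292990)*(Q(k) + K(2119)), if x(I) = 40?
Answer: -8477893978656/2119 ≈ -4.0009e+9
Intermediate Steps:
k = -685/4 (k = -¼*685 = -685/4 ≈ -171.25)
K(W) = 40/W
(-2524588 - 1292990)*(Q(k) + K(2119)) = (-2524588 - 1292990)*(1048 + 40/2119) = -3817578*(1048 + 40*(1/2119)) = -3817578*(1048 + 40/2119) = -3817578*2220752/2119 = -8477893978656/2119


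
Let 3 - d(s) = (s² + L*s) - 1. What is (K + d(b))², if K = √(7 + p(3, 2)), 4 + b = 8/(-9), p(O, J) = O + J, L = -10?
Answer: 31125916/6561 - 22288*√3/81 ≈ 4267.5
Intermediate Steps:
p(O, J) = J + O
b = -44/9 (b = -4 + 8/(-9) = -4 + 8*(-⅑) = -4 - 8/9 = -44/9 ≈ -4.8889)
K = 2*√3 (K = √(7 + (2 + 3)) = √(7 + 5) = √12 = 2*√3 ≈ 3.4641)
d(s) = 4 - s² + 10*s (d(s) = 3 - ((s² - 10*s) - 1) = 3 - (-1 + s² - 10*s) = 3 + (1 - s² + 10*s) = 4 - s² + 10*s)
(K + d(b))² = (2*√3 + (4 - (-44/9)² + 10*(-44/9)))² = (2*√3 + (4 - 1*1936/81 - 440/9))² = (2*√3 + (4 - 1936/81 - 440/9))² = (2*√3 - 5572/81)² = (-5572/81 + 2*√3)²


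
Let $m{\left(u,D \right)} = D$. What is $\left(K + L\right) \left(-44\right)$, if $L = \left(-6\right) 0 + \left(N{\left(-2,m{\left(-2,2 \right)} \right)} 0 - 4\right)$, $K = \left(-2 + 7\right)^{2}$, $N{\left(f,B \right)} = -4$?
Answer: $-924$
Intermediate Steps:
$K = 25$ ($K = 5^{2} = 25$)
$L = -4$ ($L = \left(-6\right) 0 - 4 = 0 + \left(0 - 4\right) = 0 - 4 = -4$)
$\left(K + L\right) \left(-44\right) = \left(25 - 4\right) \left(-44\right) = 21 \left(-44\right) = -924$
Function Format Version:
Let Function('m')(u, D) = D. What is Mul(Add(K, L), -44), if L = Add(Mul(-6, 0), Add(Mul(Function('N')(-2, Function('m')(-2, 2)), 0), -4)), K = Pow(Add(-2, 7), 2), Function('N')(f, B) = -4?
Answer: -924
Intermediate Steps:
K = 25 (K = Pow(5, 2) = 25)
L = -4 (L = Add(Mul(-6, 0), Add(Mul(-4, 0), -4)) = Add(0, Add(0, -4)) = Add(0, -4) = -4)
Mul(Add(K, L), -44) = Mul(Add(25, -4), -44) = Mul(21, -44) = -924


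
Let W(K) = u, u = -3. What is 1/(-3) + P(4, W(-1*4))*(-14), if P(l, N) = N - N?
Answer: -⅓ ≈ -0.33333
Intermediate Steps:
W(K) = -3
P(l, N) = 0
1/(-3) + P(4, W(-1*4))*(-14) = 1/(-3) + 0*(-14) = -⅓ + 0 = -⅓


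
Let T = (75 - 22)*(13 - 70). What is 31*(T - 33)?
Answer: -94674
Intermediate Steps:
T = -3021 (T = 53*(-57) = -3021)
31*(T - 33) = 31*(-3021 - 33) = 31*(-3054) = -94674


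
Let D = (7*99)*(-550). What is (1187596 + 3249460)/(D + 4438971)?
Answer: 4437056/4057821 ≈ 1.0935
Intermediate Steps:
D = -381150 (D = 693*(-550) = -381150)
(1187596 + 3249460)/(D + 4438971) = (1187596 + 3249460)/(-381150 + 4438971) = 4437056/4057821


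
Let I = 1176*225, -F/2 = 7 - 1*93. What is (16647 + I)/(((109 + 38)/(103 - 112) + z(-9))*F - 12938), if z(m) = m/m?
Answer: -843741/46726 ≈ -18.057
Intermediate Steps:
z(m) = 1
F = 172 (F = -2*(7 - 1*93) = -2*(7 - 93) = -2*(-86) = 172)
I = 264600
(16647 + I)/(((109 + 38)/(103 - 112) + z(-9))*F - 12938) = (16647 + 264600)/(((109 + 38)/(103 - 112) + 1)*172 - 12938) = 281247/((147/(-9) + 1)*172 - 12938) = 281247/((147*(-⅑) + 1)*172 - 12938) = 281247/((-49/3 + 1)*172 - 12938) = 281247/(-46/3*172 - 12938) = 281247/(-7912/3 - 12938) = 281247/(-46726/3) = 281247*(-3/46726) = -843741/46726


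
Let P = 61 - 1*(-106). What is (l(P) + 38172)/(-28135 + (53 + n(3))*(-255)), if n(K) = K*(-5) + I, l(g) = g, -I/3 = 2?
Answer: -5477/5185 ≈ -1.0563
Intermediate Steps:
I = -6 (I = -3*2 = -6)
P = 167 (P = 61 + 106 = 167)
n(K) = -6 - 5*K (n(K) = K*(-5) - 6 = -5*K - 6 = -6 - 5*K)
(l(P) + 38172)/(-28135 + (53 + n(3))*(-255)) = (167 + 38172)/(-28135 + (53 + (-6 - 5*3))*(-255)) = 38339/(-28135 + (53 + (-6 - 15))*(-255)) = 38339/(-28135 + (53 - 21)*(-255)) = 38339/(-28135 + 32*(-255)) = 38339/(-28135 - 8160) = 38339/(-36295) = 38339*(-1/36295) = -5477/5185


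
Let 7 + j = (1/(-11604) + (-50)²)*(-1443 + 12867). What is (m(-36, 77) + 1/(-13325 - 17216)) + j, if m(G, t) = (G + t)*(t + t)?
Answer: 843652914802130/29533147 ≈ 2.8566e+7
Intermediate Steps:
m(G, t) = 2*t*(G + t) (m(G, t) = (G + t)*(2*t) = 2*t*(G + t))
j = 27617512279/967 (j = -7 + (1/(-11604) + (-50)²)*(-1443 + 12867) = -7 + (-1/11604 + 2500)*11424 = -7 + (29009999/11604)*11424 = -7 + 27617519048/967 = 27617512279/967 ≈ 2.8560e+7)
(m(-36, 77) + 1/(-13325 - 17216)) + j = (2*77*(-36 + 77) + 1/(-13325 - 17216)) + 27617512279/967 = (2*77*41 + 1/(-30541)) + 27617512279/967 = (6314 - 1/30541) + 27617512279/967 = 192835873/30541 + 27617512279/967 = 843652914802130/29533147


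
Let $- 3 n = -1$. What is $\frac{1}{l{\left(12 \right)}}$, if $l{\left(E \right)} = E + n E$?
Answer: $\frac{1}{16} \approx 0.0625$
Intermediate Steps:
$n = \frac{1}{3}$ ($n = \left(- \frac{1}{3}\right) \left(-1\right) = \frac{1}{3} \approx 0.33333$)
$l{\left(E \right)} = \frac{4 E}{3}$ ($l{\left(E \right)} = E + \frac{E}{3} = \frac{4 E}{3}$)
$\frac{1}{l{\left(12 \right)}} = \frac{1}{\frac{4}{3} \cdot 12} = \frac{1}{16}$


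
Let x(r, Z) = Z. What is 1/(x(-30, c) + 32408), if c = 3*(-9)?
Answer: 1/32381 ≈ 3.0882e-5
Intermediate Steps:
c = -27
1/(x(-30, c) + 32408) = 1/(-27 + 32408) = 1/32381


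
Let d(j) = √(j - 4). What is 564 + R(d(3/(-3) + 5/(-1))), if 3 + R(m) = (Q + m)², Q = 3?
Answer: 560 + 6*I*√10 ≈ 560.0 + 18.974*I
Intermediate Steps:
d(j) = √(-4 + j)
R(m) = -3 + (3 + m)²
564 + R(d(3/(-3) + 5/(-1))) = 564 + (-3 + (3 + √(-4 + (3/(-3) + 5/(-1))))²) = 564 + (-3 + (3 + √(-4 + (3*(-⅓) + 5*(-1))))²) = 564 + (-3 + (3 + √(-4 + (-1 - 5)))²) = 564 + (-3 + (3 + √(-4 - 6))²) = 564 + (-3 + (3 + √(-10))²) = 564 + (-3 + (3 + I*√10)²) = 561 + (3 + I*√10)²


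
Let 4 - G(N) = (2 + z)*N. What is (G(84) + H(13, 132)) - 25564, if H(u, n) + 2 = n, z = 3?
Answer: -25850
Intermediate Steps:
H(u, n) = -2 + n
G(N) = 4 - 5*N (G(N) = 4 - (2 + 3)*N = 4 - 5*N)
(G(84) + H(13, 132)) - 25564 = ((4 - 5*84) + (-2 + 132)) - 25564 = ((4 - 420) + 130) - 25564 = (-416 + 130) - 25564 = -286 - 25564 = -25850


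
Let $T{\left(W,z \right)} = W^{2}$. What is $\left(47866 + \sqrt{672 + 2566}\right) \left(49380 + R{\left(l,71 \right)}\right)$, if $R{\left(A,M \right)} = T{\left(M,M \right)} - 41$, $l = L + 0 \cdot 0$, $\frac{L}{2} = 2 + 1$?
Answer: $2602953080 + 54380 \sqrt{3238} \approx 2.606 \cdot 10^{9}$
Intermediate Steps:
$L = 6$ ($L = 2 \left(2 + 1\right) = 2 \cdot 3 = 6$)
$l = 6$ ($l = 6 + 0 \cdot 0 = 6 + 0 = 6$)
$R{\left(A,M \right)} = -41 + M^{2}$ ($R{\left(A,M \right)} = M^{2} - 41 = -41 + M^{2}$)
$\left(47866 + \sqrt{672 + 2566}\right) \left(49380 + R{\left(l,71 \right)}\right) = \left(47866 + \sqrt{672 + 2566}\right) \left(49380 - \left(41 - 71^{2}\right)\right) = \left(47866 + \sqrt{3238}\right) \left(49380 + \left(-41 + 5041\right)\right) = \left(47866 + \sqrt{3238}\right) \left(49380 + 5000\right) = \left(47866 + \sqrt{3238}\right) 54380 = 2602953080 + 54380 \sqrt{3238}$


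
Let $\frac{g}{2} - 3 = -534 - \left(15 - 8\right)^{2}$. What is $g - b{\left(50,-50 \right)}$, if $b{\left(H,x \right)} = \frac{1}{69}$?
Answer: $- \frac{80041}{69} \approx -1160.0$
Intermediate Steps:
$b{\left(H,x \right)} = \frac{1}{69}$
$g = -1160$ ($g = 6 + 2 \left(-534 - \left(15 - 8\right)^{2}\right) = 6 + 2 \left(-534 - 7^{2}\right) = 6 + 2 \left(-534 - 49\right) = 6 + 2 \left(-583\right) = 6 - 1166 = -1160$)
$g - b{\left(50,-50 \right)} = -1160 - \frac{1}{69} = - \frac{80041}{69}$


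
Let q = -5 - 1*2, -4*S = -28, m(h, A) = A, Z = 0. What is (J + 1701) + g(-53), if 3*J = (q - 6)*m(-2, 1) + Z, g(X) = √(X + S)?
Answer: 5090/3 + I*√46 ≈ 1696.7 + 6.7823*I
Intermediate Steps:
S = 7 (S = -¼*(-28) = 7)
g(X) = √(7 + X) (g(X) = √(X + 7) = √(7 + X))
q = -7 (q = -5 - 2 = -7)
J = -13/3 (J = ((-7 - 6)*1 + 0)/3 = (-13*1 + 0)/3 = (-13 + 0)/3 = (⅓)*(-13) = -13/3 ≈ -4.3333)
(J + 1701) + g(-53) = (-13/3 + 1701) + √(7 - 53) = 5090/3 + √(-46) = 5090/3 + I*√46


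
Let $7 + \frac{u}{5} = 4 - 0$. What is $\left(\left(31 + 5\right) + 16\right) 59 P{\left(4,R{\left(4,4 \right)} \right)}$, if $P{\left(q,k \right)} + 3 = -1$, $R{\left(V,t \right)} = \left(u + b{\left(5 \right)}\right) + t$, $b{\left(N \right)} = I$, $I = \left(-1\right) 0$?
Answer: $-12272$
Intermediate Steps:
$I = 0$
$u = -15$ ($u = -35 + 5 \left(4 - 0\right) = -35 + 5 \left(4 + 0\right) = -35 + 5 \cdot 4 = -35 + 20 = -15$)
$b{\left(N \right)} = 0$
$R{\left(V,t \right)} = -15 + t$ ($R{\left(V,t \right)} = \left(-15 + 0\right) + t = -15 + t$)
$P{\left(q,k \right)} = -4$ ($P{\left(q,k \right)} = -3 - 1 = -4$)
$\left(\left(31 + 5\right) + 16\right) 59 P{\left(4,R{\left(4,4 \right)} \right)} = \left(\left(31 + 5\right) + 16\right) 59 \left(-4\right) = \left(36 + 16\right) 59 \left(-4\right) = 52 \cdot 59 \left(-4\right) = 3068 \left(-4\right) = -12272$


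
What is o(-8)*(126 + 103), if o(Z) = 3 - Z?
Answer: 2519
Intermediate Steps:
o(-8)*(126 + 103) = (3 - 1*(-8))*(126 + 103) = (3 + 8)*229 = 11*229 = 2519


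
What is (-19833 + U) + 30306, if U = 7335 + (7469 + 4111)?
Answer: 29388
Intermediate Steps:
U = 18915 (U = 7335 + 11580 = 18915)
(-19833 + U) + 30306 = (-19833 + 18915) + 30306 = -918 + 30306 = 29388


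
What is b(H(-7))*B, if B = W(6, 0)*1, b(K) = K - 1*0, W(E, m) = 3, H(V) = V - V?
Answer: 0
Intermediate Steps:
H(V) = 0
b(K) = K (b(K) = K + 0 = K)
B = 3 (B = 3*1 = 3)
b(H(-7))*B = 0*3 = 0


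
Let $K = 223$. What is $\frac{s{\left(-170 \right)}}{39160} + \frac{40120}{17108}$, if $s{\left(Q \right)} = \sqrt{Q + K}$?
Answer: $\frac{10030}{4277} + \frac{\sqrt{53}}{39160} \approx 2.3453$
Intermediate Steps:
$s{\left(Q \right)} = \sqrt{223 + Q}$ ($s{\left(Q \right)} = \sqrt{Q + 223} = \sqrt{223 + Q}$)
$\frac{s{\left(-170 \right)}}{39160} + \frac{40120}{17108} = \frac{\sqrt{223 - 170}}{39160} + \frac{40120}{17108} = \sqrt{53} \cdot \frac{1}{39160} + 40120 \cdot \frac{1}{17108} = \frac{\sqrt{53}}{39160} + \frac{10030}{4277} = \frac{10030}{4277} + \frac{\sqrt{53}}{39160}$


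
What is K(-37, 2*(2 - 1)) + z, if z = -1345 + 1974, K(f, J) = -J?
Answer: 627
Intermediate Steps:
z = 629
K(-37, 2*(2 - 1)) + z = -2*(2 - 1) + 629 = -2 + 629 = 627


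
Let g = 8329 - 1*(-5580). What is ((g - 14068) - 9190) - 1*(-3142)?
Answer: -6207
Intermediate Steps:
g = 13909 (g = 8329 + 5580 = 13909)
((g - 14068) - 9190) - 1*(-3142) = ((13909 - 14068) - 9190) - 1*(-3142) = (-159 - 9190) + 3142 = -9349 + 3142 = -6207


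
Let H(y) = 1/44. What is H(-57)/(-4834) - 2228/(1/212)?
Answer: -100463977857/212696 ≈ -4.7234e+5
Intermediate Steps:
H(y) = 1/44
H(-57)/(-4834) - 2228/(1/212) = (1/44)/(-4834) - 2228/(1/212) = (1/44)*(-1/4834) - 2228/1/212 = -1/212696 - 2228*212 = -1/212696 - 472336 = -100463977857/212696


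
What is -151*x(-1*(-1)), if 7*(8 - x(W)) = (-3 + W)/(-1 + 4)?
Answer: -25670/21 ≈ -1222.4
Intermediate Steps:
x(W) = 57/7 - W/21 (x(W) = 8 - (-3 + W)/(7*(-1 + 4)) = 8 - (-3 + W)/(7*3) = 8 - (-1 + W/3)/7 = 8 + (⅐ - W/21) = 57/7 - W/21)
-151*x(-1*(-1)) = -151*(57/7 - (-1)*(-1)/21) = -151*(57/7 - 1/21*1) = -151*(57/7 - 1/21) = -151*170/21 = -25670/21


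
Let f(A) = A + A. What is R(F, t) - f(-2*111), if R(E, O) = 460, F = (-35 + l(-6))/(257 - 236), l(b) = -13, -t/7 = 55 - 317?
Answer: 904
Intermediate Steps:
t = 1834 (t = -7*(55 - 317) = -7*(-262) = 1834)
f(A) = 2*A
F = -16/7 (F = (-35 - 13)/(257 - 236) = -48/21 = -48*1/21 = -16/7 ≈ -2.2857)
R(F, t) - f(-2*111) = 460 - 2*(-2*111) = 460 - 2*(-222) = 460 - 1*(-444) = 460 + 444 = 904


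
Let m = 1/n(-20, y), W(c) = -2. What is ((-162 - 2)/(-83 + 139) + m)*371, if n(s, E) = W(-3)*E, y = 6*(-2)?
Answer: -25705/24 ≈ -1071.0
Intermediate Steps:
y = -12
n(s, E) = -2*E
m = 1/24 (m = 1/(-2*(-12)) = 1/24 ≈ 0.041667)
((-162 - 2)/(-83 + 139) + m)*371 = ((-162 - 2)/(-83 + 139) + 1/24)*371 = (-164/56 + 1/24)*371 = (-164*1/56 + 1/24)*371 = (-41/14 + 1/24)*371 = -485/168*371 = -25705/24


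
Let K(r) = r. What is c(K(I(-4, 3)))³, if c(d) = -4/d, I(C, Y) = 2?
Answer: -8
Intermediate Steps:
c(K(I(-4, 3)))³ = (-4/2)³ = (-4*½)³ = (-2)³ = -8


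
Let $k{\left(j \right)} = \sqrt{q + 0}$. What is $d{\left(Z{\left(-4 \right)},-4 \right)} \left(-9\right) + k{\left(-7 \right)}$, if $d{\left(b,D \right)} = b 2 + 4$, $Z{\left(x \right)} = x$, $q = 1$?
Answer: $37$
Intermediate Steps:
$d{\left(b,D \right)} = 4 + 2 b$ ($d{\left(b,D \right)} = 2 b + 4 = 4 + 2 b$)
$k{\left(j \right)} = 1$ ($k{\left(j \right)} = \sqrt{1 + 0} = \sqrt{1} = 1$)
$d{\left(Z{\left(-4 \right)},-4 \right)} \left(-9\right) + k{\left(-7 \right)} = \left(4 + 2 \left(-4\right)\right) \left(-9\right) + 1 = \left(4 - 8\right) \left(-9\right) + 1 = \left(-4\right) \left(-9\right) + 1 = 36 + 1 = 37$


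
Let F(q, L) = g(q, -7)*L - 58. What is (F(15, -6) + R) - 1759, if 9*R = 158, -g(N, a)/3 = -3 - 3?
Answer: -17167/9 ≈ -1907.4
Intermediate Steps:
g(N, a) = 18 (g(N, a) = -3*(-3 - 3) = -3*(-6) = 18)
R = 158/9 (R = (⅑)*158 = 158/9 ≈ 17.556)
F(q, L) = -58 + 18*L (F(q, L) = 18*L - 58 = -58 + 18*L)
(F(15, -6) + R) - 1759 = ((-58 + 18*(-6)) + 158/9) - 1759 = ((-58 - 108) + 158/9) - 1759 = (-166 + 158/9) - 1759 = -1336/9 - 1759 = -17167/9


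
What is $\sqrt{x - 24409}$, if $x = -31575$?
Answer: $4 i \sqrt{3499} \approx 236.61 i$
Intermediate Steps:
$\sqrt{x - 24409} = \sqrt{-31575 - 24409} = \sqrt{-55984} = 4 i \sqrt{3499}$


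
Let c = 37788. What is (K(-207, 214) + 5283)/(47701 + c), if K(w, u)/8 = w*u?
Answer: -349101/85489 ≈ -4.0836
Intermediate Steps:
K(w, u) = 8*u*w (K(w, u) = 8*(w*u) = 8*(u*w) = 8*u*w)
(K(-207, 214) + 5283)/(47701 + c) = (8*214*(-207) + 5283)/(47701 + 37788) = (-354384 + 5283)/85489 = -349101*1/85489 = -349101/85489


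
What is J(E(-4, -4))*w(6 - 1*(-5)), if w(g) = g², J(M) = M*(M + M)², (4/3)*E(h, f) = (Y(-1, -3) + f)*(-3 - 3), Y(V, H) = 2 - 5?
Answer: 30255687/2 ≈ 1.5128e+7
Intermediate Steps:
Y(V, H) = -3
E(h, f) = 27/2 - 9*f/2 (E(h, f) = 3*((-3 + f)*(-3 - 3))/4 = 3*((-3 + f)*(-6))/4 = 3*(18 - 6*f)/4 = 27/2 - 9*f/2)
J(M) = 4*M³ (J(M) = M*(2*M)² = M*(4*M²) = 4*M³)
J(E(-4, -4))*w(6 - 1*(-5)) = (4*(27/2 - 9/2*(-4))³)*(6 - 1*(-5))² = (4*(27/2 + 18)³)*(6 + 5)² = (4*(63/2)³)*11² = (4*(250047/8))*121 = (250047/2)*121 = 30255687/2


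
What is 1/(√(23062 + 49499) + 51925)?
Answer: 775/40240792 - 19*√201/2696133064 ≈ 1.9159e-5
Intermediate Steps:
1/(√(23062 + 49499) + 51925) = 1/(√72561 + 51925) = 1/(19*√201 + 51925) = 1/(51925 + 19*√201)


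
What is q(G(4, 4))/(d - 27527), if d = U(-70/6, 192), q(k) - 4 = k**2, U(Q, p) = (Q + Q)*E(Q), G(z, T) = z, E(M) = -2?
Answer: -60/82441 ≈ -0.00072779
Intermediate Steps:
U(Q, p) = -4*Q (U(Q, p) = (Q + Q)*(-2) = (2*Q)*(-2) = -4*Q)
q(k) = 4 + k**2
d = 140/3 (d = -(-280)/6 = -4*(-35/3) = 140/3 ≈ 46.667)
q(G(4, 4))/(d - 27527) = (4 + 4**2)/(140/3 - 27527) = (4 + 16)/(-82441/3) = 20*(-3/82441) = -60/82441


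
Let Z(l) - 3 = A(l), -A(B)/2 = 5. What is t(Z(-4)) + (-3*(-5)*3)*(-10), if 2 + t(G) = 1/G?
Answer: -3165/7 ≈ -452.14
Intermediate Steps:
A(B) = -10 (A(B) = -2*5 = -10)
Z(l) = -7 (Z(l) = 3 - 10 = -7)
t(G) = -2 + 1/G
t(Z(-4)) + (-3*(-5)*3)*(-10) = (-2 + 1/(-7)) + (-3*(-5)*3)*(-10) = (-2 - ⅐) + (15*3)*(-10) = -15/7 + 45*(-10) = -15/7 - 450 = -3165/7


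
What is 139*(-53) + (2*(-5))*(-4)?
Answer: -7327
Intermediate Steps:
139*(-53) + (2*(-5))*(-4) = -7367 - 10*(-4) = -7367 + 40 = -7327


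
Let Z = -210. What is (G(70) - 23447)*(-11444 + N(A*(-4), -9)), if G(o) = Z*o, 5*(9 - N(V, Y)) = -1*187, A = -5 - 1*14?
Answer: 2173921236/5 ≈ 4.3478e+8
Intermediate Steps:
A = -19 (A = -5 - 14 = -19)
N(V, Y) = 232/5 (N(V, Y) = 9 - (-1)*187/5 = 9 - 1/5*(-187) = 9 + 187/5 = 232/5)
G(o) = -210*o
(G(70) - 23447)*(-11444 + N(A*(-4), -9)) = (-210*70 - 23447)*(-11444 + 232/5) = (-14700 - 23447)*(-56988/5) = -38147*(-56988/5) = 2173921236/5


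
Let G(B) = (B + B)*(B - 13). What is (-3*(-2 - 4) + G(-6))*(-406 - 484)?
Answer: -218940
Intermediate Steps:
G(B) = 2*B*(-13 + B) (G(B) = (2*B)*(-13 + B) = 2*B*(-13 + B))
(-3*(-2 - 4) + G(-6))*(-406 - 484) = (-3*(-2 - 4) + 2*(-6)*(-13 - 6))*(-406 - 484) = (-3*(-6) + 2*(-6)*(-19))*(-890) = (18 + 228)*(-890) = 246*(-890) = -218940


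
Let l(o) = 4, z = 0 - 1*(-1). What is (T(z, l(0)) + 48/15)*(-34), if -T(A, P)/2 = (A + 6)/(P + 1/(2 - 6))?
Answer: 272/15 ≈ 18.133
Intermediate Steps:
z = 1 (z = 0 + 1 = 1)
T(A, P) = -2*(6 + A)/(-1/4 + P) (T(A, P) = -2*(A + 6)/(P + 1/(2 - 6)) = -2*(6 + A)/(P + 1/(-4)) = -2*(6 + A)/(P - 1/4) = -2*(6 + A)/(-1/4 + P))
(T(z, l(0)) + 48/15)*(-34) = (8*(-6 - 1*1)/(-1 + 4*4) + 48/15)*(-34) = (8*(-6 - 1)/(-1 + 16) + 48*(1/15))*(-34) = (8*(-7)/15 + 16/5)*(-34) = (8*(1/15)*(-7) + 16/5)*(-34) = (-56/15 + 16/5)*(-34) = -8/15*(-34) = 272/15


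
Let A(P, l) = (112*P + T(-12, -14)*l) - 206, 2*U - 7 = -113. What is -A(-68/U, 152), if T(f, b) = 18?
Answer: -141706/53 ≈ -2673.7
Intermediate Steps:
U = -53 (U = 7/2 + (½)*(-113) = 7/2 - 113/2 = -53)
A(P, l) = -206 + 18*l + 112*P (A(P, l) = (112*P + 18*l) - 206 = (18*l + 112*P) - 206 = -206 + 18*l + 112*P)
-A(-68/U, 152) = -(-206 + 18*152 + 112*(-68/(-53))) = -(-206 + 2736 + 112*(-68*(-1/53))) = -(-206 + 2736 + 112*(68/53)) = -(-206 + 2736 + 7616/53) = -1*141706/53 = -141706/53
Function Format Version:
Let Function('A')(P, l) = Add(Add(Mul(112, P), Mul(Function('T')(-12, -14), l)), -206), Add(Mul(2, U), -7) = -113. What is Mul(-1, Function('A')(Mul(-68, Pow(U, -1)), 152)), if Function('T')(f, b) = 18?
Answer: Rational(-141706, 53) ≈ -2673.7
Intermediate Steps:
U = -53 (U = Add(Rational(7, 2), Mul(Rational(1, 2), -113)) = Add(Rational(7, 2), Rational(-113, 2)) = -53)
Function('A')(P, l) = Add(-206, Mul(18, l), Mul(112, P)) (Function('A')(P, l) = Add(Add(Mul(112, P), Mul(18, l)), -206) = Add(Add(Mul(18, l), Mul(112, P)), -206) = Add(-206, Mul(18, l), Mul(112, P)))
Mul(-1, Function('A')(Mul(-68, Pow(U, -1)), 152)) = Mul(-1, Add(-206, Mul(18, 152), Mul(112, Mul(-68, Pow(-53, -1))))) = Mul(-1, Add(-206, 2736, Mul(112, Mul(-68, Rational(-1, 53))))) = Mul(-1, Add(-206, 2736, Mul(112, Rational(68, 53)))) = Mul(-1, Add(-206, 2736, Rational(7616, 53))) = Mul(-1, Rational(141706, 53)) = Rational(-141706, 53)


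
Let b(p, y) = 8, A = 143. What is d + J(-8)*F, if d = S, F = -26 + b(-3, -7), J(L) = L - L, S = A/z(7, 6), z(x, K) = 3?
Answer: 143/3 ≈ 47.667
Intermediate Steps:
S = 143/3 ≈ 47.667
J(L) = 0
F = -18 (F = -26 + 8 = -18)
d = 143/3 ≈ 47.667
d + J(-8)*F = 143/3 + 0*(-18) = 143/3 + 0 = 143/3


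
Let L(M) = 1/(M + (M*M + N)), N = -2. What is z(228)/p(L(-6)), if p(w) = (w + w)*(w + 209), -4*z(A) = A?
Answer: -7448/1951 ≈ -3.8175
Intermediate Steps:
z(A) = -A/4
L(M) = 1/(-2 + M + M²) (L(M) = 1/(M + (M*M - 2)) = 1/(M + (M² - 2)) = 1/(M + (-2 + M²)) = 1/(-2 + M + M²))
p(w) = 2*w*(209 + w) (p(w) = (2*w)*(209 + w) = 2*w*(209 + w))
z(228)/p(L(-6)) = (-¼*228)/((2*(209 + 1/(-2 - 6 + (-6)²))/(-2 - 6 + (-6)²))) = -57*(-2 - 6 + 36)/(2*(209 + 1/(-2 - 6 + 36))) = -57*14/(209 + 1/28) = -57/(2*(1/28)*(5853/28)) = -57/5853/392 = -57*392/5853 = -7448/1951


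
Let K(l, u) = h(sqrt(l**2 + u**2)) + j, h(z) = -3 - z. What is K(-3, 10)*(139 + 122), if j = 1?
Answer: -522 - 261*sqrt(109) ≈ -3246.9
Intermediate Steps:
K(l, u) = -2 - sqrt(l**2 + u**2) (K(l, u) = (-3 - sqrt(l**2 + u**2)) + 1 = -2 - sqrt(l**2 + u**2))
K(-3, 10)*(139 + 122) = (-2 - sqrt((-3)**2 + 10**2))*(139 + 122) = (-2 - sqrt(9 + 100))*261 = (-2 - sqrt(109))*261 = -522 - 261*sqrt(109)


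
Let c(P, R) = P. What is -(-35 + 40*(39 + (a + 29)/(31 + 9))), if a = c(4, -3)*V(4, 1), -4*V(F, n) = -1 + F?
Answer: -1551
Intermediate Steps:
V(F, n) = ¼ - F/4 (V(F, n) = -(-1 + F)/4 = ¼ - F/4)
a = -3 (a = 4*(¼ - ¼*4) = 4*(¼ - 1) = 4*(-¾) = -3)
-(-35 + 40*(39 + (a + 29)/(31 + 9))) = -(-35 + 40*(39 + (-3 + 29)/(31 + 9))) = -(-35 + 40*(39 + 26/40)) = -(-35 + 40*(39 + 26*(1/40))) = -(-35 + 40*(39 + 13/20)) = -(-35 + 40*(793/20)) = -(-35 + 1586) = -1*1551 = -1551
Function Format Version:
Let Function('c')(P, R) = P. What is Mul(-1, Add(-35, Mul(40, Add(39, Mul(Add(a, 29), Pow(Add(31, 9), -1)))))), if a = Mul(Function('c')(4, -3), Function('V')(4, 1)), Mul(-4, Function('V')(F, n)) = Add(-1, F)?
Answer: -1551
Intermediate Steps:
Function('V')(F, n) = Add(Rational(1, 4), Mul(Rational(-1, 4), F)) (Function('V')(F, n) = Mul(Rational(-1, 4), Add(-1, F)) = Add(Rational(1, 4), Mul(Rational(-1, 4), F)))
a = -3 (a = Mul(4, Add(Rational(1, 4), Mul(Rational(-1, 4), 4))) = Mul(4, Add(Rational(1, 4), -1)) = Mul(4, Rational(-3, 4)) = -3)
Mul(-1, Add(-35, Mul(40, Add(39, Mul(Add(a, 29), Pow(Add(31, 9), -1)))))) = Mul(-1, Add(-35, Mul(40, Add(39, Mul(Add(-3, 29), Pow(Add(31, 9), -1)))))) = Mul(-1, Add(-35, Mul(40, Add(39, Mul(26, Pow(40, -1)))))) = Mul(-1, Add(-35, Mul(40, Add(39, Mul(26, Rational(1, 40)))))) = Mul(-1, Add(-35, Mul(40, Add(39, Rational(13, 20))))) = Mul(-1, Add(-35, Mul(40, Rational(793, 20)))) = Mul(-1, Add(-35, 1586)) = Mul(-1, 1551) = -1551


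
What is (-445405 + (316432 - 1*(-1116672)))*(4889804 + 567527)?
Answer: 5390200371369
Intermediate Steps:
(-445405 + (316432 - 1*(-1116672)))*(4889804 + 567527) = (-445405 + (316432 + 1116672))*5457331 = (-445405 + 1433104)*5457331 = 987699*5457331 = 5390200371369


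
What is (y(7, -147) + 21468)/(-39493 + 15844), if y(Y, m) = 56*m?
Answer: -4412/7883 ≈ -0.55969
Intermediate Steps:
(y(7, -147) + 21468)/(-39493 + 15844) = (56*(-147) + 21468)/(-39493 + 15844) = (-8232 + 21468)/(-23649) = 13236*(-1/23649) = -4412/7883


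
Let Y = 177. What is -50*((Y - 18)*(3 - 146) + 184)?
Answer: 1127650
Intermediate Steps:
-50*((Y - 18)*(3 - 146) + 184) = -50*((177 - 18)*(3 - 146) + 184) = -50*(159*(-143) + 184) = -50*(-22737 + 184) = -50*(-22553) = 1127650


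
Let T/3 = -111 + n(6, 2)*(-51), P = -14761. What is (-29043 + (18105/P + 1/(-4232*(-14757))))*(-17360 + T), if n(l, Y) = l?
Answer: 498297882011141917621/921848421864 ≈ 5.4054e+8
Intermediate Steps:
T = -1251 (T = 3*(-111 + 6*(-51)) = 3*(-111 - 306) = 3*(-417) = -1251)
(-29043 + (18105/P + 1/(-4232*(-14757))))*(-17360 + T) = (-29043 + (18105/(-14761) + 1/(-4232*(-14757))))*(-17360 - 1251) = (-29043 + (18105*(-1/14761) - 1/4232*(-1/14757)))*(-18611) = (-29043 + (-18105/14761 + 1/62451624))*(-18611) = (-29043 - 1130686637759/921848421864)*(-18611) = -26774374402833911/921848421864*(-18611) = 498297882011141917621/921848421864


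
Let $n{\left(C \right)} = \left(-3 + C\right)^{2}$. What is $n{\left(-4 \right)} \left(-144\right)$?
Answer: $-7056$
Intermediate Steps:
$n{\left(-4 \right)} \left(-144\right) = \left(-3 - 4\right)^{2} \left(-144\right) = \left(-7\right)^{2} \left(-144\right) = 49 \left(-144\right) = -7056$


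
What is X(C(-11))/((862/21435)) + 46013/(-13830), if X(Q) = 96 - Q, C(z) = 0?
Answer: 14209578797/5960730 ≈ 2383.9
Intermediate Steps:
X(C(-11))/((862/21435)) + 46013/(-13830) = (96 - 1*0)/((862/21435)) + 46013/(-13830) = (96 + 0)/((862*(1/21435))) + 46013*(-1/13830) = 96/(862/21435) - 46013/13830 = 96*(21435/862) - 46013/13830 = 1028880/431 - 46013/13830 = 14209578797/5960730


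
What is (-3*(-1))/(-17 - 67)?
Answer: -1/28 ≈ -0.035714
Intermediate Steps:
(-3*(-1))/(-17 - 67) = 3/(-84) = -1/84*3 = -1/28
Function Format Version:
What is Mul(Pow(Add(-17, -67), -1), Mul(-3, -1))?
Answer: Rational(-1, 28) ≈ -0.035714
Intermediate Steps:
Mul(Pow(Add(-17, -67), -1), Mul(-3, -1)) = Mul(Pow(-84, -1), 3) = Mul(Rational(-1, 84), 3) = Rational(-1, 28)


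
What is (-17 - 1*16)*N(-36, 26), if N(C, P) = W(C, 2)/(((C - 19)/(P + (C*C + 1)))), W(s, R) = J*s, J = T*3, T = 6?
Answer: -2571912/5 ≈ -5.1438e+5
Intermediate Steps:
J = 18 (J = 6*3 = 18)
W(s, R) = 18*s
N(C, P) = 18*C*(1 + P + C²)/(-19 + C) (N(C, P) = (18*C)/(((C - 19)/(P + (C*C + 1)))) = (18*C)/(((-19 + C)/(P + (C² + 1)))) = (18*C)/(((-19 + C)/(P + (1 + C²)))) = (18*C)/(((-19 + C)/(1 + P + C²))) = (18*C)*((1 + P + C²)/(-19 + C)) = 18*C*(1 + P + C²)/(-19 + C))
(-17 - 1*16)*N(-36, 26) = (-17 - 1*16)*(18*(-36)*(1 + 26 + (-36)²)/(-19 - 36)) = (-17 - 16)*(18*(-36)*(1 + 26 + 1296)/(-55)) = -594*(-36)*(-1)*1323/55 = -33*857304/55 = -2571912/5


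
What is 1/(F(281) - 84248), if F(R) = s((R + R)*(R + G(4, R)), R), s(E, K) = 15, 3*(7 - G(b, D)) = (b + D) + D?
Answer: -1/84233 ≈ -1.1872e-5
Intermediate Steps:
G(b, D) = 7 - 2*D/3 - b/3 (G(b, D) = 7 - ((b + D) + D)/3 = 7 - ((D + b) + D)/3 = 7 - (b + 2*D)/3 = 7 + (-2*D/3 - b/3) = 7 - 2*D/3 - b/3)
F(R) = 15
1/(F(281) - 84248) = 1/(15 - 84248) = 1/(-84233) = -1/84233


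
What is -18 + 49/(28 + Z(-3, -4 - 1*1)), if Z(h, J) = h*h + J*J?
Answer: -1067/62 ≈ -17.210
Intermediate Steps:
Z(h, J) = J² + h² (Z(h, J) = h² + J² = J² + h²)
-18 + 49/(28 + Z(-3, -4 - 1*1)) = -18 + 49/(28 + ((-4 - 1*1)² + (-3)²)) = -18 + 49/(28 + ((-4 - 1)² + 9)) = -18 + 49/(28 + ((-5)² + 9)) = -18 + 49/(28 + (25 + 9)) = -18 + 49/(28 + 34) = -18 + 49/62 = -1067/62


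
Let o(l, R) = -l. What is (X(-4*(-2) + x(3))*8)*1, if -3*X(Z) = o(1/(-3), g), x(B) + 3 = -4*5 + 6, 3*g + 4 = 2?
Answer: -8/9 ≈ -0.88889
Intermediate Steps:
g = -⅔ (g = -4/3 + (⅓)*2 = -4/3 + ⅔ = -⅔ ≈ -0.66667)
x(B) = -17 (x(B) = -3 + (-4*5 + 6) = -3 + (-20 + 6) = -3 - 14 = -17)
X(Z) = -⅑ (X(Z) = -(-1)/(3*(-3)) = -(-1)*(-1)/(3*3) = -⅓*⅓ = -⅑)
(X(-4*(-2) + x(3))*8)*1 = -⅑*8*1 = -8/9*1 = -8/9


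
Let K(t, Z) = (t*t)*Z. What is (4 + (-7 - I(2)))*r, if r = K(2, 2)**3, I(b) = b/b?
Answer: -2048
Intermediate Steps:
I(b) = 1
K(t, Z) = Z*t**2 (K(t, Z) = t**2*Z = Z*t**2)
r = 512 (r = (2*2**2)**3 = (2*4)**3 = 8**3 = 512)
(4 + (-7 - I(2)))*r = (4 + (-7 - 1*1))*512 = (4 + (-7 - 1))*512 = (4 - 8)*512 = -4*512 = -2048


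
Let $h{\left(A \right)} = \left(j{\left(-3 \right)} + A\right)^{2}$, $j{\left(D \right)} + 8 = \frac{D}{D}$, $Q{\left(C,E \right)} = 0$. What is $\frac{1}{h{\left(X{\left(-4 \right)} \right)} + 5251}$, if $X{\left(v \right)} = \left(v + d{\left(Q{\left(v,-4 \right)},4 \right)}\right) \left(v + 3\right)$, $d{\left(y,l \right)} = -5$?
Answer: $\frac{1}{5255} \approx 0.0001903$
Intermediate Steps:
$j{\left(D \right)} = -7$ ($j{\left(D \right)} = -8 + \frac{D}{D} = -8 + 1 = -7$)
$X{\left(v \right)} = \left(-5 + v\right) \left(3 + v\right)$ ($X{\left(v \right)} = \left(v - 5\right) \left(v + 3\right) = \left(-5 + v\right) \left(3 + v\right)$)
$h{\left(A \right)} = \left(-7 + A\right)^{2}$
$\frac{1}{h{\left(X{\left(-4 \right)} \right)} + 5251} = \frac{1}{\left(-7 - \left(7 - 16\right)\right)^{2} + 5251} = \frac{1}{\left(-7 + \left(-15 + 16 + 8\right)\right)^{2} + 5251} = \frac{1}{\left(-7 + 9\right)^{2} + 5251} = \frac{1}{2^{2} + 5251} = \frac{1}{4 + 5251} = \frac{1}{5255}$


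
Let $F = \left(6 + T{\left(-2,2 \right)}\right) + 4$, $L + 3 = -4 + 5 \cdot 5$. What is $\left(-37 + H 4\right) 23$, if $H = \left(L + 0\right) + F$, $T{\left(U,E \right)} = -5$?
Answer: $1265$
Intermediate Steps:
$L = 18$ ($L = -3 + \left(-4 + 5 \cdot 5\right) = -3 + \left(-4 + 25\right) = -3 + 21 = 18$)
$F = 5$ ($F = \left(6 - 5\right) + 4 = 1 + 4 = 5$)
$H = 23$ ($H = \left(18 + 0\right) + 5 = 18 + 5 = 23$)
$\left(-37 + H 4\right) 23 = \left(-37 + 23 \cdot 4\right) 23 = \left(-37 + 92\right) 23 = 55 \cdot 23 = 1265$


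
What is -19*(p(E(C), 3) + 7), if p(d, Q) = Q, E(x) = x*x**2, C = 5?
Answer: -190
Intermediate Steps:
E(x) = x**3
-19*(p(E(C), 3) + 7) = -19*(3 + 7) = -19*10 = -190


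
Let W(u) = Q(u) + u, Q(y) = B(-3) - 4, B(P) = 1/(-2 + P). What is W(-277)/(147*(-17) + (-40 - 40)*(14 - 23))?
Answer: 1406/8895 ≈ 0.15807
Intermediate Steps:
Q(y) = -21/5 (Q(y) = 1/(-2 - 3) - 4 = 1/(-5) - 4 = -⅕ - 4 = -21/5)
W(u) = -21/5 + u
W(-277)/(147*(-17) + (-40 - 40)*(14 - 23)) = (-21/5 - 277)/(147*(-17) + (-40 - 40)*(14 - 23)) = -1406/(5*(-2499 - 80*(-9))) = -1406/(5*(-2499 + 720)) = -1406/5/(-1779) = -1406/5*(-1/1779) = 1406/8895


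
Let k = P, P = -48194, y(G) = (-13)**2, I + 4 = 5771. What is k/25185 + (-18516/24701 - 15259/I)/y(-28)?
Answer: -16060438904089/8305586139435 ≈ -1.9337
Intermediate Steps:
I = 5767 (I = -4 + 5771 = 5767)
y(G) = 169
k = -48194
k/25185 + (-18516/24701 - 15259/I)/y(-28) = -48194/25185 + (-18516/24701 - 15259/5767)/169 = -48194*1/25185 + (-18516*1/24701 - 15259*1/5767)*(1/169) = -48194/25185 + (-18516/24701 - 15259/5767)*(1/169) = -48194/25185 - 483694331/142450667*1/169 = -48194/25185 - 483694331/24074162723 = -16060438904089/8305586139435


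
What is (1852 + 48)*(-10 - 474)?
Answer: -919600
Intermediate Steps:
(1852 + 48)*(-10 - 474) = 1900*(-484) = -919600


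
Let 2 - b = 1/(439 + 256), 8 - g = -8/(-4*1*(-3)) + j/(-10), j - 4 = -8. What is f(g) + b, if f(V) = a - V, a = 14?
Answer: 16121/2085 ≈ 7.7319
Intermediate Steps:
j = -4 (j = 4 - 8 = -4)
g = 124/15 (g = 8 - (-8/(-4*1*(-3)) - 4/(-10)) = 8 - (-8/((-4*(-3))) - 4*(-⅒)) = 8 - (-8/12 + ⅖) = 8 - (-8*1/12 + ⅖) = 8 - (-⅔ + ⅖) = 8 - 1*(-4/15) = 8 + 4/15 = 124/15 ≈ 8.2667)
f(V) = 14 - V
b = 1389/695 (b = 2 - 1/(439 + 256) = 2 - 1/695 = 1389/695 ≈ 1.9986)
f(g) + b = (14 - 1*124/15) + 1389/695 = (14 - 124/15) + 1389/695 = 86/15 + 1389/695 = 16121/2085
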